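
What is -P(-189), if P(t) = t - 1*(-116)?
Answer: 73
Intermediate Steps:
P(t) = 116 + t (P(t) = t + 116 = 116 + t)
-P(-189) = -(116 - 189) = -1*(-73) = 73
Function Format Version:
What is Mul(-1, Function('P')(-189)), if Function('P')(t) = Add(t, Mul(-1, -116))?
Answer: 73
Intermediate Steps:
Function('P')(t) = Add(116, t) (Function('P')(t) = Add(t, 116) = Add(116, t))
Mul(-1, Function('P')(-189)) = Mul(-1, Add(116, -189)) = Mul(-1, -73) = 73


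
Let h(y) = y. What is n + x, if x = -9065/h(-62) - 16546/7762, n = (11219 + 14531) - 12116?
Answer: 3315308687/240622 ≈ 13778.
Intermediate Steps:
n = 13634 (n = 25750 - 12116 = 13634)
x = 34668339/240622 (x = -9065/(-62) - 16546/7762 = -9065*(-1/62) - 16546*1/7762 = 9065/62 - 8273/3881 = 34668339/240622 ≈ 144.08)
n + x = 13634 + 34668339/240622 = 3315308687/240622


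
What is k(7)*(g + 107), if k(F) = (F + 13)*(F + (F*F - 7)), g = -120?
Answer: -12740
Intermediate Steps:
k(F) = (13 + F)*(-7 + F + F**2) (k(F) = (13 + F)*(F + (F**2 - 7)) = (13 + F)*(F + (-7 + F**2)) = (13 + F)*(-7 + F + F**2))
k(7)*(g + 107) = (-91 + 7**3 + 6*7 + 14*7**2)*(-120 + 107) = (-91 + 343 + 42 + 14*49)*(-13) = (-91 + 343 + 42 + 686)*(-13) = 980*(-13) = -12740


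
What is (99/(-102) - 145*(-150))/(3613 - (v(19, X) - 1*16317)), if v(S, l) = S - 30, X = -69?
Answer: 246489/225998 ≈ 1.0907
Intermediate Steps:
v(S, l) = -30 + S
(99/(-102) - 145*(-150))/(3613 - (v(19, X) - 1*16317)) = (99/(-102) - 145*(-150))/(3613 - ((-30 + 19) - 1*16317)) = (99*(-1/102) + 21750)/(3613 - (-11 - 16317)) = (-33/34 + 21750)/(3613 - 1*(-16328)) = 739467/(34*(3613 + 16328)) = (739467/34)/19941 = (739467/34)*(1/19941) = 246489/225998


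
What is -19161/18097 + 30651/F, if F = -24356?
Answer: -1021376463/440770532 ≈ -2.3173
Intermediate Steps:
-19161/18097 + 30651/F = -19161/18097 + 30651/(-24356) = -19161*1/18097 + 30651*(-1/24356) = -19161/18097 - 30651/24356 = -1021376463/440770532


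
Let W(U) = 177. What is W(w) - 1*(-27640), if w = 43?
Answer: 27817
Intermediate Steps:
W(w) - 1*(-27640) = 177 - 1*(-27640) = 177 + 27640 = 27817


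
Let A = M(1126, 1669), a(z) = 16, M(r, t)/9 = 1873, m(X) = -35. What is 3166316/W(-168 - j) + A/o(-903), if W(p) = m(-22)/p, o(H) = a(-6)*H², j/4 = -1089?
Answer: -2746096928210539/7248080 ≈ -3.7887e+8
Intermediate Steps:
j = -4356 (j = 4*(-1089) = -4356)
M(r, t) = 16857 (M(r, t) = 9*1873 = 16857)
A = 16857
o(H) = 16*H²
W(p) = -35/p
3166316/W(-168 - j) + A/o(-903) = 3166316/((-35/(-168 - 1*(-4356)))) + 16857/((16*(-903)²)) = 3166316/((-35/(-168 + 4356))) + 16857/((16*815409)) = 3166316/((-35/4188)) + 16857/13046544 = 3166316/((-35*1/4188)) + 16857*(1/13046544) = 3166316/(-35/4188) + 1873/1449616 = 3166316*(-4188/35) + 1873/1449616 = -13260531408/35 + 1873/1449616 = -2746096928210539/7248080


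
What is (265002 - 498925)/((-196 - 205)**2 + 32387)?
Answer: -233923/193188 ≈ -1.2109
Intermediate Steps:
(265002 - 498925)/((-196 - 205)**2 + 32387) = -233923/((-401)**2 + 32387) = -233923/(160801 + 32387) = -233923/193188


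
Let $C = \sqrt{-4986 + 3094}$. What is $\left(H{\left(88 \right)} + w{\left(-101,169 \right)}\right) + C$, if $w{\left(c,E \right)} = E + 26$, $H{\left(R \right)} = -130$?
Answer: $65 + 2 i \sqrt{473} \approx 65.0 + 43.497 i$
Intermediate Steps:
$C = 2 i \sqrt{473}$ ($C = \sqrt{-1892} = 2 i \sqrt{473} \approx 43.497 i$)
$w{\left(c,E \right)} = 26 + E$
$\left(H{\left(88 \right)} + w{\left(-101,169 \right)}\right) + C = \left(-130 + \left(26 + 169\right)\right) + 2 i \sqrt{473} = \left(-130 + 195\right) + 2 i \sqrt{473} = 65 + 2 i \sqrt{473}$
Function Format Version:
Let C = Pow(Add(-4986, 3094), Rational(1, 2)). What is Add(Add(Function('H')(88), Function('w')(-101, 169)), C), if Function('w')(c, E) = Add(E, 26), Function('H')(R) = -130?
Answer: Add(65, Mul(2, I, Pow(473, Rational(1, 2)))) ≈ Add(65.000, Mul(43.497, I))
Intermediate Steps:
C = Mul(2, I, Pow(473, Rational(1, 2))) (C = Pow(-1892, Rational(1, 2)) = Mul(2, I, Pow(473, Rational(1, 2))) ≈ Mul(43.497, I))
Function('w')(c, E) = Add(26, E)
Add(Add(Function('H')(88), Function('w')(-101, 169)), C) = Add(Add(-130, Add(26, 169)), Mul(2, I, Pow(473, Rational(1, 2)))) = Add(Add(-130, 195), Mul(2, I, Pow(473, Rational(1, 2)))) = Add(65, Mul(2, I, Pow(473, Rational(1, 2))))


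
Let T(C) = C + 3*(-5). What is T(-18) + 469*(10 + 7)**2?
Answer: 135508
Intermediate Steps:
T(C) = -15 + C (T(C) = C - 15 = -15 + C)
T(-18) + 469*(10 + 7)**2 = (-15 - 18) + 469*(10 + 7)**2 = -33 + 469*17**2 = -33 + 469*289 = -33 + 135541 = 135508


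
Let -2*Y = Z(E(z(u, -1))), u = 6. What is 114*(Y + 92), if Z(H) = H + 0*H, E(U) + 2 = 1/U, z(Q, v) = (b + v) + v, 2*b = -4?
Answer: 42465/4 ≈ 10616.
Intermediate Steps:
b = -2 (b = (½)*(-4) = -2)
z(Q, v) = -2 + 2*v (z(Q, v) = (-2 + v) + v = -2 + 2*v)
E(U) = -2 + 1/U
Z(H) = H (Z(H) = H + 0 = H)
Y = 9/8 (Y = -(-2 + 1/(-2 + 2*(-1)))/2 = -(-2 + 1/(-2 - 2))/2 = -(-2 + 1/(-4))/2 = -(-2 - ¼)/2 = -½*(-9/4) = 9/8 ≈ 1.1250)
114*(Y + 92) = 114*(9/8 + 92) = 114*(745/8) = 42465/4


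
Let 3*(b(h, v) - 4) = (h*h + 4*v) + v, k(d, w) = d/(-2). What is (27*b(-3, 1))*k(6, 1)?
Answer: -702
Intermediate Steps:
k(d, w) = -d/2 (k(d, w) = d*(-½) = -d/2)
b(h, v) = 4 + h²/3 + 5*v/3 (b(h, v) = 4 + ((h*h + 4*v) + v)/3 = 4 + ((h² + 4*v) + v)/3 = 4 + (h² + 5*v)/3 = 4 + (h²/3 + 5*v/3) = 4 + h²/3 + 5*v/3)
(27*b(-3, 1))*k(6, 1) = (27*(4 + (⅓)*(-3)² + (5/3)*1))*(-½*6) = (27*(4 + (⅓)*9 + 5/3))*(-3) = (27*(4 + 3 + 5/3))*(-3) = (27*(26/3))*(-3) = 234*(-3) = -702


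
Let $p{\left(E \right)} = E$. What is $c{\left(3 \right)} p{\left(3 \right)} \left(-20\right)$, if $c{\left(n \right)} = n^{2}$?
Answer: $-540$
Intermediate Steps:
$c{\left(3 \right)} p{\left(3 \right)} \left(-20\right) = 3^{2} \cdot 3 \left(-20\right) = 9 \cdot 3 \left(-20\right) = 27 \left(-20\right) = -540$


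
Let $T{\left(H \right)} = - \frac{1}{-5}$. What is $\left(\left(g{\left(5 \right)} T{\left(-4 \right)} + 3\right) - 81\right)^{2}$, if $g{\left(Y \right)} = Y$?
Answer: $5929$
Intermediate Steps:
$T{\left(H \right)} = \frac{1}{5}$ ($T{\left(H \right)} = \left(-1\right) \left(- \frac{1}{5}\right) = \frac{1}{5}$)
$\left(\left(g{\left(5 \right)} T{\left(-4 \right)} + 3\right) - 81\right)^{2} = \left(\left(5 \cdot \frac{1}{5} + 3\right) - 81\right)^{2} = \left(\left(1 + 3\right) - 81\right)^{2} = \left(4 - 81\right)^{2} = \left(-77\right)^{2} = 5929$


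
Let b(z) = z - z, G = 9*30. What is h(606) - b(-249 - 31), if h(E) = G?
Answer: 270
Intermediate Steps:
G = 270
h(E) = 270
b(z) = 0
h(606) - b(-249 - 31) = 270 - 1*0 = 270 + 0 = 270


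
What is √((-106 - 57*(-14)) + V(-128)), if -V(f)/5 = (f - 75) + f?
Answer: √2347 ≈ 48.446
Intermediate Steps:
V(f) = 375 - 10*f (V(f) = -5*((f - 75) + f) = -5*((-75 + f) + f) = -5*(-75 + 2*f) = 375 - 10*f)
√((-106 - 57*(-14)) + V(-128)) = √((-106 - 57*(-14)) + (375 - 10*(-128))) = √((-106 + 798) + (375 + 1280)) = √(692 + 1655) = √2347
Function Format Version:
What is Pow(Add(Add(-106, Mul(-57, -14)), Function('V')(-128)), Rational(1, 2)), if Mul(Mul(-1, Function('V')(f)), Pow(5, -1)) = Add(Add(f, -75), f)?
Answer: Pow(2347, Rational(1, 2)) ≈ 48.446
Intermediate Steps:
Function('V')(f) = Add(375, Mul(-10, f)) (Function('V')(f) = Mul(-5, Add(Add(f, -75), f)) = Mul(-5, Add(Add(-75, f), f)) = Mul(-5, Add(-75, Mul(2, f))) = Add(375, Mul(-10, f)))
Pow(Add(Add(-106, Mul(-57, -14)), Function('V')(-128)), Rational(1, 2)) = Pow(Add(Add(-106, Mul(-57, -14)), Add(375, Mul(-10, -128))), Rational(1, 2)) = Pow(Add(Add(-106, 798), Add(375, 1280)), Rational(1, 2)) = Pow(Add(692, 1655), Rational(1, 2)) = Pow(2347, Rational(1, 2))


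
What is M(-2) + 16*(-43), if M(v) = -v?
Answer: -686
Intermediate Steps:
M(-2) + 16*(-43) = -1*(-2) + 16*(-43) = 2 - 688 = -686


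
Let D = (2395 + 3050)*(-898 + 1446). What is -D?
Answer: -2983860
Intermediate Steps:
D = 2983860 (D = 5445*548 = 2983860)
-D = -1*2983860 = -2983860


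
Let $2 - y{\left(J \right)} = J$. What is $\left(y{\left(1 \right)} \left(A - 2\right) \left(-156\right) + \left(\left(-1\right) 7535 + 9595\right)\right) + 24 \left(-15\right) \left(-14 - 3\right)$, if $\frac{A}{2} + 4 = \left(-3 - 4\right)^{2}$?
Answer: $-5548$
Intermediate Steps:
$y{\left(J \right)} = 2 - J$
$A = 90$ ($A = -8 + 2 \left(-3 - 4\right)^{2} = -8 + 2 \left(-7\right)^{2} = -8 + 2 \cdot 49 = -8 + 98 = 90$)
$\left(y{\left(1 \right)} \left(A - 2\right) \left(-156\right) + \left(\left(-1\right) 7535 + 9595\right)\right) + 24 \left(-15\right) \left(-14 - 3\right) = \left(\left(2 - 1\right) \left(90 - 2\right) \left(-156\right) + \left(\left(-1\right) 7535 + 9595\right)\right) + 24 \left(-15\right) \left(-14 - 3\right) = \left(\left(2 - 1\right) 88 \left(-156\right) + \left(-7535 + 9595\right)\right) - 360 \left(-14 - 3\right) = \left(1 \cdot 88 \left(-156\right) + 2060\right) - -6120 = \left(88 \left(-156\right) + 2060\right) + 6120 = \left(-13728 + 2060\right) + 6120 = -11668 + 6120 = -5548$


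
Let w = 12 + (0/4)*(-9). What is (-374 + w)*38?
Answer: -13756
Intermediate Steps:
w = 12 (w = 12 + (0*(¼))*(-9) = 12 + 0*(-9) = 12 + 0 = 12)
(-374 + w)*38 = (-374 + 12)*38 = -362*38 = -13756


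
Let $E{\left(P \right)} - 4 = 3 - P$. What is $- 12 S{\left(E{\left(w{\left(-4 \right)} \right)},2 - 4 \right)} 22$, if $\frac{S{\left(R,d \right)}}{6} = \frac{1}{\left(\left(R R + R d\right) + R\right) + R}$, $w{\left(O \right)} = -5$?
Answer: $-11$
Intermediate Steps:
$E{\left(P \right)} = 7 - P$ ($E{\left(P \right)} = 4 - \left(-3 + P\right) = 7 - P$)
$S{\left(R,d \right)} = \frac{6}{R^{2} + 2 R + R d}$ ($S{\left(R,d \right)} = \frac{6}{\left(\left(R R + R d\right) + R\right) + R} = \frac{6}{\left(\left(R^{2} + R d\right) + R\right) + R} = \frac{6}{\left(R + R^{2} + R d\right) + R} = \frac{6}{R^{2} + 2 R + R d}$)
$- 12 S{\left(E{\left(w{\left(-4 \right)} \right)},2 - 4 \right)} 22 = - 12 \frac{6}{\left(7 - -5\right) \left(2 + \left(7 - -5\right) + \left(2 - 4\right)\right)} 22 = - 12 \frac{6}{\left(7 + 5\right) \left(2 + \left(7 + 5\right) + \left(2 - 4\right)\right)} 22 = - 12 \frac{6}{12 \left(2 + 12 - 2\right)} 22 = - 12 \cdot 6 \cdot \frac{1}{12} \cdot \frac{1}{12} \cdot 22 = \left(-12\right) \frac{1}{24} \cdot 22 = \left(- \frac{1}{2}\right) 22 = -11$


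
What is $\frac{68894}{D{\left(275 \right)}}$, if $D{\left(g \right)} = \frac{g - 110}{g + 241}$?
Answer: $\frac{11849768}{55} \approx 2.1545 \cdot 10^{5}$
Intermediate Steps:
$D{\left(g \right)} = \frac{-110 + g}{241 + g}$
$\frac{68894}{D{\left(275 \right)}} = \frac{68894}{\frac{1}{241 + 275} \left(-110 + 275\right)} = \frac{68894}{\frac{1}{516} \cdot 165} = \frac{68894}{\frac{55}{172}} = 68894 \cdot \frac{172}{55} = \frac{11849768}{55}$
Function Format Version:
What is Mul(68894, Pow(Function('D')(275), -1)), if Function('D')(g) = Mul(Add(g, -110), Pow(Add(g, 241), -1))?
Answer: Rational(11849768, 55) ≈ 2.1545e+5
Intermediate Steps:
Function('D')(g) = Mul(Pow(Add(241, g), -1), Add(-110, g)) (Function('D')(g) = Mul(Add(-110, g), Pow(Add(241, g), -1)) = Mul(Pow(Add(241, g), -1), Add(-110, g)))
Mul(68894, Pow(Function('D')(275), -1)) = Mul(68894, Pow(Mul(Pow(Add(241, 275), -1), Add(-110, 275)), -1)) = Mul(68894, Pow(Mul(Pow(516, -1), 165), -1)) = Mul(68894, Pow(Mul(Rational(1, 516), 165), -1)) = Mul(68894, Pow(Rational(55, 172), -1)) = Mul(68894, Rational(172, 55)) = Rational(11849768, 55)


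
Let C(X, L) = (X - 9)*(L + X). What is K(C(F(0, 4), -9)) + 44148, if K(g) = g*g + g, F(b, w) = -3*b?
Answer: 50790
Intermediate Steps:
C(X, L) = (-9 + X)*(L + X)
K(g) = g + g² (K(g) = g² + g = g + g²)
K(C(F(0, 4), -9)) + 44148 = ((-3*0)² - 9*(-9) - (-27)*0 - (-27)*0)*(1 + ((-3*0)² - 9*(-9) - (-27)*0 - (-27)*0)) + 44148 = (0² + 81 - 9*0 - 9*0)*(1 + (0² + 81 - 9*0 - 9*0)) + 44148 = (0 + 81 + 0 + 0)*(1 + (0 + 81 + 0 + 0)) + 44148 = 81*(1 + 81) + 44148 = 81*82 + 44148 = 6642 + 44148 = 50790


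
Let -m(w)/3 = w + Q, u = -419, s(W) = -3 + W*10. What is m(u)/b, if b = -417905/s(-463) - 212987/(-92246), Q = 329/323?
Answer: 57699140935744/4256799062841 ≈ 13.555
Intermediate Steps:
s(W) = -3 + 10*W
Q = 329/323 (Q = 329*(1/323) = 329/323 ≈ 1.0186)
m(w) = -987/323 - 3*w (m(w) = -3*(w + 329/323) = -3*(329/323 + w) = -987/323 - 3*w)
b = 39536833401/427375718 (b = -417905/(-3 + 10*(-463)) - 212987/(-92246) = -417905/(-3 - 4630) - 212987*(-1/92246) = -417905/(-4633) + 212987/92246 = -417905*(-1/4633) + 212987/92246 = 417905/4633 + 212987/92246 = 39536833401/427375718 ≈ 92.511)
m(u)/b = (-987/323 - 3*(-419))/(39536833401/427375718) = (-987/323 + 1257)*(427375718/39536833401) = (405024/323)*(427375718/39536833401) = 57699140935744/4256799062841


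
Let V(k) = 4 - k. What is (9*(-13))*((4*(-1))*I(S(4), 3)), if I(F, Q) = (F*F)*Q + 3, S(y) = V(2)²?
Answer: 23868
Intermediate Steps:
S(y) = 4 (S(y) = (4 - 1*2)² = (4 - 2)² = 2² = 4)
I(F, Q) = 3 + Q*F² (I(F, Q) = F²*Q + 3 = Q*F² + 3 = 3 + Q*F²)
(9*(-13))*((4*(-1))*I(S(4), 3)) = (9*(-13))*((4*(-1))*(3 + 3*4²)) = -(-468)*(3 + 3*16) = -(-468)*(3 + 48) = -(-468)*51 = -117*(-204) = 23868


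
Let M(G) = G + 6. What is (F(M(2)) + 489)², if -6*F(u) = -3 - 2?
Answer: 8637721/36 ≈ 2.3994e+5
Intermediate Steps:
M(G) = 6 + G
F(u) = ⅚ (F(u) = -(-3 - 2)/6 = -⅙*(-5) = ⅚)
(F(M(2)) + 489)² = (⅚ + 489)² = (2939/6)² = 8637721/36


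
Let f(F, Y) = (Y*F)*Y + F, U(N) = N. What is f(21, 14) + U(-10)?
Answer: 4127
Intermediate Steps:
f(F, Y) = F + F*Y**2 (f(F, Y) = (F*Y)*Y + F = F*Y**2 + F = F + F*Y**2)
f(21, 14) + U(-10) = 21*(1 + 14**2) - 10 = 21*(1 + 196) - 10 = 21*197 - 10 = 4137 - 10 = 4127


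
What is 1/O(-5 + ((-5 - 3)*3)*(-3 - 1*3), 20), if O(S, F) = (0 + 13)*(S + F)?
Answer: 1/2067 ≈ 0.00048379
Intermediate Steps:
O(S, F) = 13*F + 13*S (O(S, F) = 13*(F + S) = 13*F + 13*S)
1/O(-5 + ((-5 - 3)*3)*(-3 - 1*3), 20) = 1/(13*20 + 13*(-5 + ((-5 - 3)*3)*(-3 - 1*3))) = 1/(260 + 13*(-5 + (-8*3)*(-3 - 3))) = 1/(260 + 13*(-5 - 24*(-6))) = 1/(260 + 13*(-5 + 144)) = 1/(260 + 13*139) = 1/(260 + 1807) = 1/2067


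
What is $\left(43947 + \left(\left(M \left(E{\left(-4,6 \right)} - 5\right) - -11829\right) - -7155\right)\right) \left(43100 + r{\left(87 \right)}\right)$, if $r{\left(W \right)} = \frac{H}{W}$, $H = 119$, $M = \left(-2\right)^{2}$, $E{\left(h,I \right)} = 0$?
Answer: $\frac{235904863109}{87} \approx 2.7116 \cdot 10^{9}$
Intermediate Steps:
$M = 4$
$r{\left(W \right)} = \frac{119}{W}$
$\left(43947 + \left(\left(M \left(E{\left(-4,6 \right)} - 5\right) - -11829\right) - -7155\right)\right) \left(43100 + r{\left(87 \right)}\right) = \left(43947 + \left(\left(4 \left(0 - 5\right) - -11829\right) - -7155\right)\right) \left(43100 + \frac{119}{87}\right) = \left(43947 + \left(\left(4 \left(-5\right) + 11829\right) + 7155\right)\right) \left(43100 + 119 \cdot \frac{1}{87}\right) = \left(43947 + \left(\left(-20 + 11829\right) + 7155\right)\right) \left(43100 + \frac{119}{87}\right) = \left(43947 + \left(11809 + 7155\right)\right) \frac{3749819}{87} = \left(43947 + 18964\right) \frac{3749819}{87} = 62911 \cdot \frac{3749819}{87} = \frac{235904863109}{87}$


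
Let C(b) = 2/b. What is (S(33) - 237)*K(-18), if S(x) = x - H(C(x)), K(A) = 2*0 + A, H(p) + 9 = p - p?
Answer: 3510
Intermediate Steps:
H(p) = -9 (H(p) = -9 + (p - p) = -9 + 0 = -9)
K(A) = A (K(A) = 0 + A = A)
S(x) = 9 + x (S(x) = x - 1*(-9) = x + 9 = 9 + x)
(S(33) - 237)*K(-18) = ((9 + 33) - 237)*(-18) = (42 - 237)*(-18) = -195*(-18) = 3510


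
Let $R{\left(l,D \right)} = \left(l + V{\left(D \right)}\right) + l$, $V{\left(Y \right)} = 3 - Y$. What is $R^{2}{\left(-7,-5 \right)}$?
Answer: $36$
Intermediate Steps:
$R{\left(l,D \right)} = 3 - D + 2 l$ ($R{\left(l,D \right)} = \left(l - \left(-3 + D\right)\right) + l = \left(3 + l - D\right) + l = 3 - D + 2 l$)
$R^{2}{\left(-7,-5 \right)} = \left(3 - -5 + 2 \left(-7\right)\right)^{2} = \left(3 + 5 - 14\right)^{2} = \left(-6\right)^{2} = 36$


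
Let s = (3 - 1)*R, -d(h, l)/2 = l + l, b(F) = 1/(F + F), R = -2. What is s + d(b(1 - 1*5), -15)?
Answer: 56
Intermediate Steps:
b(F) = 1/(2*F)
d(h, l) = -4*l (d(h, l) = -2*(l + l) = -4*l)
s = -4 (s = (3 - 1)*(-2) = 2*(-2) = -4)
s + d(b(1 - 1*5), -15) = -4 - 4*(-15) = -4 + 60 = 56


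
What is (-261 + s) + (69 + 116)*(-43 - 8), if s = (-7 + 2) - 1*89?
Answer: -9790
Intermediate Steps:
s = -94 (s = -5 - 89 = -94)
(-261 + s) + (69 + 116)*(-43 - 8) = (-261 - 94) + (69 + 116)*(-43 - 8) = -355 + 185*(-51) = -355 - 9435 = -9790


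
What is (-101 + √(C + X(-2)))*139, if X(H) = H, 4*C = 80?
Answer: -14039 + 417*√2 ≈ -13449.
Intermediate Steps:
C = 20 (C = (¼)*80 = 20)
(-101 + √(C + X(-2)))*139 = (-101 + √(20 - 2))*139 = (-101 + √18)*139 = (-101 + 3*√2)*139 = -14039 + 417*√2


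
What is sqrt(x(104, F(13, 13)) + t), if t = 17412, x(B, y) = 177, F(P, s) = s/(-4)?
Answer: sqrt(17589) ≈ 132.62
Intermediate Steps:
F(P, s) = -s/4 (F(P, s) = s*(-1/4) = -s/4)
sqrt(x(104, F(13, 13)) + t) = sqrt(177 + 17412) = sqrt(17589)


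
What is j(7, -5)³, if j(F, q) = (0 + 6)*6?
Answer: 46656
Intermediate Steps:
j(F, q) = 36 (j(F, q) = 6*6 = 36)
j(7, -5)³ = 36³ = 46656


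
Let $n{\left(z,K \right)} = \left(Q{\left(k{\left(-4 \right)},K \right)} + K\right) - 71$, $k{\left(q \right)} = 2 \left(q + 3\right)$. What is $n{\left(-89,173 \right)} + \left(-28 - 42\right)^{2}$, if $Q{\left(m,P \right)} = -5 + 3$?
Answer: $5000$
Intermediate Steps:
$k{\left(q \right)} = 6 + 2 q$ ($k{\left(q \right)} = 2 \left(3 + q\right) = 6 + 2 q$)
$Q{\left(m,P \right)} = -2$
$n{\left(z,K \right)} = -73 + K$ ($n{\left(z,K \right)} = \left(-2 + K\right) - 71 = -73 + K$)
$n{\left(-89,173 \right)} + \left(-28 - 42\right)^{2} = \left(-73 + 173\right) + \left(-28 - 42\right)^{2} = 100 + \left(-70\right)^{2} = 100 + 4900 = 5000$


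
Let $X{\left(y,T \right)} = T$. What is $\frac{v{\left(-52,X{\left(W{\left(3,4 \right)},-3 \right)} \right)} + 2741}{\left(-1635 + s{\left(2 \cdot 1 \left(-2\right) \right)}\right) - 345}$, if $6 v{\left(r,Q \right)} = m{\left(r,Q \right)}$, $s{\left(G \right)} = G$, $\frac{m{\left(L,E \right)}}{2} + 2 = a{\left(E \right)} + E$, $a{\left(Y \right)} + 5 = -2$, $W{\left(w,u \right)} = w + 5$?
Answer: $- \frac{2737}{1984} \approx -1.3795$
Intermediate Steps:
$W{\left(w,u \right)} = 5 + w$
$a{\left(Y \right)} = -7$ ($a{\left(Y \right)} = -5 - 2 = -7$)
$m{\left(L,E \right)} = -18 + 2 E$ ($m{\left(L,E \right)} = -4 + 2 \left(-7 + E\right) = -4 + \left(-14 + 2 E\right) = -18 + 2 E$)
$v{\left(r,Q \right)} = -3 + \frac{Q}{3}$ ($v{\left(r,Q \right)} = \frac{-18 + 2 Q}{6} = -3 + \frac{Q}{3}$)
$\frac{v{\left(-52,X{\left(W{\left(3,4 \right)},-3 \right)} \right)} + 2741}{\left(-1635 + s{\left(2 \cdot 1 \left(-2\right) \right)}\right) - 345} = \frac{\left(-3 + \frac{1}{3} \left(-3\right)\right) + 2741}{\left(-1635 + 2 \cdot 1 \left(-2\right)\right) - 345} = \frac{\left(-3 - 1\right) + 2741}{\left(-1635 + 2 \left(-2\right)\right) - 345} = \frac{-4 + 2741}{\left(-1635 - 4\right) - 345} = \frac{2737}{-1639 - 345} = \frac{2737}{-1984} = 2737 \left(- \frac{1}{1984}\right) = - \frac{2737}{1984}$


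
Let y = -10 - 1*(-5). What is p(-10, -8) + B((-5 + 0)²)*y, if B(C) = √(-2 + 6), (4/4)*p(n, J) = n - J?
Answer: -12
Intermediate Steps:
p(n, J) = n - J
B(C) = 2 (B(C) = √4 = 2)
y = -5 (y = -10 + 5 = -5)
p(-10, -8) + B((-5 + 0)²)*y = (-10 - 1*(-8)) + 2*(-5) = (-10 + 8) - 10 = -2 - 10 = -12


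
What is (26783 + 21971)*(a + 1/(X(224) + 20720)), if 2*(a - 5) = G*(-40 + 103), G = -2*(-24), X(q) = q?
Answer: 774507238473/10472 ≈ 7.3960e+7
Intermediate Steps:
G = 48
a = 1517 (a = 5 + (48*(-40 + 103))/2 = 5 + (48*63)/2 = 5 + (1/2)*3024 = 5 + 1512 = 1517)
(26783 + 21971)*(a + 1/(X(224) + 20720)) = (26783 + 21971)*(1517 + 1/(224 + 20720)) = 48754*(1517 + 1/20944) = 48754*(31772049/20944) = 774507238473/10472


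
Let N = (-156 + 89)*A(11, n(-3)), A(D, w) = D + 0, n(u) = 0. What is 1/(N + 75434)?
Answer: 1/74697 ≈ 1.3387e-5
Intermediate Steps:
A(D, w) = D
N = -737 (N = (-156 + 89)*11 = -67*11 = -737)
1/(N + 75434) = 1/(-737 + 75434) = 1/74697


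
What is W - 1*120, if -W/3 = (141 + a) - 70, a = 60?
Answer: -513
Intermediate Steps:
W = -393 (W = -3*((141 + 60) - 70) = -3*(201 - 70) = -3*131 = -393)
W - 1*120 = -393 - 1*120 = -393 - 120 = -513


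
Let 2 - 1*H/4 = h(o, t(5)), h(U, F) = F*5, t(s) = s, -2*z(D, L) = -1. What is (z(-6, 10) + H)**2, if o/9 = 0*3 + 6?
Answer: 33489/4 ≈ 8372.3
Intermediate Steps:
z(D, L) = 1/2 (z(D, L) = -1/2*(-1) = 1/2)
o = 54 (o = 9*(0*3 + 6) = 9*(0 + 6) = 9*6 = 54)
h(U, F) = 5*F
H = -92 (H = 8 - 20*5 = 8 - 4*25 = 8 - 100 = -92)
(z(-6, 10) + H)**2 = (1/2 - 92)**2 = (-183/2)**2 = 33489/4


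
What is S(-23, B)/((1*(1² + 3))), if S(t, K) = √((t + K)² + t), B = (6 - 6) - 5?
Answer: √761/4 ≈ 6.8966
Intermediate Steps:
B = -5 (B = 0 - 5 = -5)
S(t, K) = √(t + (K + t)²) (S(t, K) = √((K + t)² + t) = √(t + (K + t)²))
S(-23, B)/((1*(1² + 3))) = √(-23 + (-5 - 23)²)/((1*(1² + 3))) = √(-23 + (-28)²)/((1*(1 + 3))) = √(-23 + 784)/((1*4)) = √761/4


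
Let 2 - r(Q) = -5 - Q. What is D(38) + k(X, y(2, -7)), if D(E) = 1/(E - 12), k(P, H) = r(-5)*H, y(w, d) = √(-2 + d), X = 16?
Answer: 1/26 + 6*I ≈ 0.038462 + 6.0*I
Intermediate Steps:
r(Q) = 7 + Q (r(Q) = 2 - (-5 - Q) = 2 + (5 + Q) = 7 + Q)
k(P, H) = 2*H (k(P, H) = (7 - 5)*H = 2*H)
D(E) = 1/(-12 + E)
D(38) + k(X, y(2, -7)) = 1/(-12 + 38) + 2*√(-2 - 7) = 1/26 + 2*√(-9) = 1/26 + 2*(3*I) = 1/26 + 6*I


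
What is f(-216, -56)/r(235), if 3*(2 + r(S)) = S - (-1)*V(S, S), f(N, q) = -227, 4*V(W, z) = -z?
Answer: -4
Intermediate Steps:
V(W, z) = -z/4 (V(W, z) = (-z)/4 = -z/4)
r(S) = -2 + S/4 (r(S) = -2 + (S - (-1)*(-S/4))/3 = -2 + (S - S/4)/3 = -2 + (3*S/4)/3 = -2 + S/4)
f(-216, -56)/r(235) = -227/(-2 + (¼)*235) = -227/(-2 + 235/4) = -227/227/4 = -227*4/227 = -4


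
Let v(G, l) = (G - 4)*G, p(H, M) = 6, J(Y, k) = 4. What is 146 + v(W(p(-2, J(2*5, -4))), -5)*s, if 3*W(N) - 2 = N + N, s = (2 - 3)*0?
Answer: 146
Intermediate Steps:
s = 0 (s = -1*0 = 0)
W(N) = 2/3 + 2*N/3 (W(N) = 2/3 + (N + N)/3 = 2/3 + (2*N)/3 = 2/3 + 2*N/3)
v(G, l) = G*(-4 + G) (v(G, l) = (-4 + G)*G = G*(-4 + G))
146 + v(W(p(-2, J(2*5, -4))), -5)*s = 146 + ((2/3 + (2/3)*6)*(-4 + (2/3 + (2/3)*6)))*0 = 146 + ((2/3 + 4)*(-4 + (2/3 + 4)))*0 = 146 + (14*(-4 + 14/3)/3)*0 = 146 + ((14/3)*(2/3))*0 = 146 + (28/9)*0 = 146 + 0 = 146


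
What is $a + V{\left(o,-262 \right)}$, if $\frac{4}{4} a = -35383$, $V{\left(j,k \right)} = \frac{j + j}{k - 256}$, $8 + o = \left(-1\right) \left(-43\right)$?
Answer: $- \frac{1309176}{37} \approx -35383.0$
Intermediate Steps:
$o = 35$ ($o = -8 - -43 = -8 + 43 = 35$)
$V{\left(j,k \right)} = \frac{2 j}{-256 + k}$
$a = -35383$
$a + V{\left(o,-262 \right)} = -35383 + 2 \cdot 35 \frac{1}{-256 - 262} = -35383 + 2 \cdot 35 \frac{1}{-518} = -35383 + 2 \cdot 35 \left(- \frac{1}{518}\right) = -35383 - \frac{5}{37} = - \frac{1309176}{37}$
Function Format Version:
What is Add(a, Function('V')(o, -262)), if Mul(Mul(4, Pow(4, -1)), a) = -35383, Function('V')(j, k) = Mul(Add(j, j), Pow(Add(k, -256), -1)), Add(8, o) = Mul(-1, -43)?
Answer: Rational(-1309176, 37) ≈ -35383.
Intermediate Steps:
o = 35 (o = Add(-8, Mul(-1, -43)) = Add(-8, 43) = 35)
Function('V')(j, k) = Mul(2, j, Pow(Add(-256, k), -1)) (Function('V')(j, k) = Mul(Mul(2, j), Pow(Add(-256, k), -1)) = Mul(2, j, Pow(Add(-256, k), -1)))
a = -35383
Add(a, Function('V')(o, -262)) = Add(-35383, Mul(2, 35, Pow(Add(-256, -262), -1))) = Add(-35383, Mul(2, 35, Pow(-518, -1))) = Add(-35383, Mul(2, 35, Rational(-1, 518))) = Add(-35383, Rational(-5, 37)) = Rational(-1309176, 37)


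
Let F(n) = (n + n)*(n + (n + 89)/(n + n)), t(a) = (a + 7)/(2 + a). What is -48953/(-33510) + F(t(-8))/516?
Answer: 42374377/25936740 ≈ 1.6338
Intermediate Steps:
t(a) = (7 + a)/(2 + a)
F(n) = 2*n*(n + (89 + n)/(2*n)) (F(n) = (2*n)*(n + (89 + n)/((2*n))) = (2*n)*(n + (89 + n)*(1/(2*n))) = (2*n)*(n + (89 + n)/(2*n)) = 2*n*(n + (89 + n)/(2*n)))
-48953/(-33510) + F(t(-8))/516 = -48953/(-33510) + (89 + (7 - 8)/(2 - 8) + 2*((7 - 8)/(2 - 8))²)/516 = -48953*(-1/33510) + (89 - 1/(-6) + 2*(-1/(-6))²)*(1/516) = 48953/33510 + (89 - ⅙*(-1) + 2*(-⅙*(-1))²)*(1/516) = 48953/33510 + (89 + ⅙ + 2*(⅙)²)*(1/516) = 48953/33510 + (89 + ⅙ + 2*(1/36))*(1/516) = 48953/33510 + (89 + ⅙ + 1/18)*(1/516) = 48953/33510 + (803/9)*(1/516) = 48953/33510 + 803/4644 = 42374377/25936740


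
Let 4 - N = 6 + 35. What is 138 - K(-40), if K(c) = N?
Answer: 175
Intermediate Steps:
N = -37 (N = 4 - (6 + 35) = 4 - 1*41 = 4 - 41 = -37)
K(c) = -37
138 - K(-40) = 138 - 1*(-37) = 138 + 37 = 175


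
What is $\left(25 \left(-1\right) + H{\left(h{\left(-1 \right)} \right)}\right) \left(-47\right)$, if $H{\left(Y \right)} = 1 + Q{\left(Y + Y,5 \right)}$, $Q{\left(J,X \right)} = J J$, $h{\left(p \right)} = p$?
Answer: $940$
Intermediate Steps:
$Q{\left(J,X \right)} = J^{2}$
$H{\left(Y \right)} = 1 + 4 Y^{2}$ ($H{\left(Y \right)} = 1 + \left(Y + Y\right)^{2} = 1 + \left(2 Y\right)^{2} = 1 + 4 Y^{2}$)
$\left(25 \left(-1\right) + H{\left(h{\left(-1 \right)} \right)}\right) \left(-47\right) = \left(25 \left(-1\right) + \left(1 + 4 \left(-1\right)^{2}\right)\right) \left(-47\right) = \left(-25 + \left(1 + 4 \cdot 1\right)\right) \left(-47\right) = \left(-25 + \left(1 + 4\right)\right) \left(-47\right) = \left(-25 + 5\right) \left(-47\right) = \left(-20\right) \left(-47\right) = 940$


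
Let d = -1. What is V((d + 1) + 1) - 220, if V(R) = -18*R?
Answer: -238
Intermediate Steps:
V((d + 1) + 1) - 220 = -18*((-1 + 1) + 1) - 220 = -18*(0 + 1) - 220 = -18*1 - 220 = -18 - 220 = -238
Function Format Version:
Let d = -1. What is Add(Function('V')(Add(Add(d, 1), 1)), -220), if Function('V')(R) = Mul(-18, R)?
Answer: -238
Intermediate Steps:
Add(Function('V')(Add(Add(d, 1), 1)), -220) = Add(Mul(-18, Add(Add(-1, 1), 1)), -220) = Add(Mul(-18, Add(0, 1)), -220) = Add(Mul(-18, 1), -220) = Add(-18, -220) = -238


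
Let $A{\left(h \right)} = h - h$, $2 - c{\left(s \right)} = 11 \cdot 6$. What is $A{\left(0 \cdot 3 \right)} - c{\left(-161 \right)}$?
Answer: $64$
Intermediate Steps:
$c{\left(s \right)} = -64$ ($c{\left(s \right)} = 2 - 11 \cdot 6 = 2 - 66 = -64$)
$A{\left(h \right)} = 0$
$A{\left(0 \cdot 3 \right)} - c{\left(-161 \right)} = 0 - -64 = 0 + 64 = 64$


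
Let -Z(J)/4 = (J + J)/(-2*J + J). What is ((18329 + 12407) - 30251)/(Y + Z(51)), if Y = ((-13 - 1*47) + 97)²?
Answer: 485/1377 ≈ 0.35221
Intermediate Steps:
Y = 1369 (Y = ((-13 - 47) + 97)² = (-60 + 97)² = 37² = 1369)
Z(J) = 8 (Z(J) = -4*(J + J)/(-2*J + J) = -4*2*J/((-J)) = -4*2*J*(-1/J) = -4*(-2) = 8)
((18329 + 12407) - 30251)/(Y + Z(51)) = ((18329 + 12407) - 30251)/(1369 + 8) = (30736 - 30251)/1377 = 485*(1/1377) = 485/1377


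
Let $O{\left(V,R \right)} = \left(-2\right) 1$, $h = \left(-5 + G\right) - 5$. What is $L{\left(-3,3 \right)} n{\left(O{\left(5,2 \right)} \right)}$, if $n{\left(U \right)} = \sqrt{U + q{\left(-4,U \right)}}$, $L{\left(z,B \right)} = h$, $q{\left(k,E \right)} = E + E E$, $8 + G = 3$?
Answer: $0$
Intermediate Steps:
$G = -5$ ($G = -8 + 3 = -5$)
$q{\left(k,E \right)} = E + E^{2}$
$h = -15$ ($h = \left(-5 - 5\right) - 5 = -10 - 5 = -15$)
$O{\left(V,R \right)} = -2$
$L{\left(z,B \right)} = -15$
$n{\left(U \right)} = \sqrt{U + U \left(1 + U\right)}$
$L{\left(-3,3 \right)} n{\left(O{\left(5,2 \right)} \right)} = - 15 \sqrt{- 2 \left(2 - 2\right)} = - 15 \sqrt{\left(-2\right) 0} = - 15 \sqrt{0} = \left(-15\right) 0 = 0$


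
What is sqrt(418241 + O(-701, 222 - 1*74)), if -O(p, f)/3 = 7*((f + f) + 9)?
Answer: 2*sqrt(102959) ≈ 641.74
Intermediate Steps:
O(p, f) = -189 - 42*f (O(p, f) = -21*((f + f) + 9) = -21*(2*f + 9) = -21*(9 + 2*f) = -3*(63 + 14*f) = -189 - 42*f)
sqrt(418241 + O(-701, 222 - 1*74)) = sqrt(418241 + (-189 - 42*(222 - 1*74))) = sqrt(418241 + (-189 - 42*(222 - 74))) = sqrt(418241 + (-189 - 42*148)) = sqrt(418241 + (-189 - 6216)) = sqrt(418241 - 6405) = sqrt(411836) = 2*sqrt(102959)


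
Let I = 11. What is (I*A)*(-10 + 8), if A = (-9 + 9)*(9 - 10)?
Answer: 0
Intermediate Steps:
A = 0 (A = 0*(-1) = 0)
(I*A)*(-10 + 8) = (11*0)*(-10 + 8) = 0*(-2) = 0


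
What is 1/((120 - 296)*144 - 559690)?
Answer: -1/585034 ≈ -1.7093e-6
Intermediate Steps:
1/((120 - 296)*144 - 559690) = 1/(-176*144 - 559690) = 1/(-25344 - 559690) = 1/(-585034) = -1/585034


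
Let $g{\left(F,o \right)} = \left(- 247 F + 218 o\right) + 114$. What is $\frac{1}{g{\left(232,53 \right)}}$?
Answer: $- \frac{1}{45636} \approx -2.1913 \cdot 10^{-5}$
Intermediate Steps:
$g{\left(F,o \right)} = 114 - 247 F + 218 o$
$\frac{1}{g{\left(232,53 \right)}} = \frac{1}{114 - 57304 + 218 \cdot 53} = \frac{1}{114 - 57304 + 11554} = \frac{1}{-45636} = - \frac{1}{45636}$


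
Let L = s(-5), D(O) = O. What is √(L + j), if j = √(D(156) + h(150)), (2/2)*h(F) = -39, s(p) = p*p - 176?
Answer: √(-151 + 3*√13) ≈ 11.84*I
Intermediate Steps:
s(p) = -176 + p² (s(p) = p² - 176 = -176 + p²)
L = -151 (L = -176 + (-5)² = -176 + 25 = -151)
h(F) = -39
j = 3*√13 (j = √(156 - 39) = √117 = 3*√13 ≈ 10.817)
√(L + j) = √(-151 + 3*√13)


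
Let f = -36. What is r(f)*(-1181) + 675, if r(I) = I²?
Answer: -1529901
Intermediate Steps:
r(f)*(-1181) + 675 = (-36)²*(-1181) + 675 = 1296*(-1181) + 675 = -1530576 + 675 = -1529901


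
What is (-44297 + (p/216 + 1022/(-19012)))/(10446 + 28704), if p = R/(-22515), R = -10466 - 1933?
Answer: -48758354299153/43092926478000 ≈ -1.1315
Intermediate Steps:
R = -12399
p = 4133/7505 (p = -12399/(-22515) = -12399*(-1/22515) = 4133/7505 ≈ 0.55070)
(-44297 + (p/216 + 1022/(-19012)))/(10446 + 28704) = (-44297 + ((4133/7505)/216 + 1022/(-19012)))/(10446 + 28704) = (-44297 + ((4133/7505)*(1/216) + 1022*(-1/19012)))/39150 = (-44297 + (4133/1621080 - 73/1358))*(1/39150) = (-44297 - 56363113/1100713320)*(1/39150) = -48758354299153/1100713320*1/39150 = -48758354299153/43092926478000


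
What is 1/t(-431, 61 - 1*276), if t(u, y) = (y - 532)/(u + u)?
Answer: 862/747 ≈ 1.1539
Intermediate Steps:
t(u, y) = (-532 + y)/(2*u) (t(u, y) = (-532 + y)/((2*u)) = (-532 + y)*(1/(2*u)) = (-532 + y)/(2*u))
1/t(-431, 61 - 1*276) = 1/((½)*(-532 + (61 - 1*276))/(-431)) = 1/((½)*(-1/431)*(-532 + (61 - 276))) = 1/((½)*(-1/431)*(-532 - 215)) = 1/((½)*(-1/431)*(-747)) = 1/(747/862) = 862/747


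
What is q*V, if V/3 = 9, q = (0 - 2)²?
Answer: 108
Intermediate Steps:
q = 4 (q = (-2)² = 4)
V = 27 (V = 3*9 = 27)
q*V = 4*27 = 108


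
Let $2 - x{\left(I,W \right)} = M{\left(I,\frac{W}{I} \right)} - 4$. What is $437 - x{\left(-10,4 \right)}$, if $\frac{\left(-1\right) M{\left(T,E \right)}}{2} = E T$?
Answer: $423$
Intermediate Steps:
$M{\left(T,E \right)} = - 2 E T$
$x{\left(I,W \right)} = 6 + 2 W$ ($x{\left(I,W \right)} = 2 - \left(- 2 \frac{W}{I} I - 4\right) = 2 - \left(- 2 W - 4\right) = 2 - \left(-4 - 2 W\right) = 2 + \left(4 + 2 W\right) = 6 + 2 W$)
$437 - x{\left(-10,4 \right)} = 437 - \left(6 + 2 \cdot 4\right) = 437 - \left(6 + 8\right) = 437 - 14 = 423$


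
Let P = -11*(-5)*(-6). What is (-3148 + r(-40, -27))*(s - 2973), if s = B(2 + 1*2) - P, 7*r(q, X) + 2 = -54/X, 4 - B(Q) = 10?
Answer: 8339052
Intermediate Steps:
B(Q) = -6 (B(Q) = 4 - 1*10 = 4 - 10 = -6)
P = -330 (P = 55*(-6) = -330)
r(q, X) = -2/7 - 54/(7*X) (r(q, X) = -2/7 + (-54/X)/7 = -2/7 - 54/(7*X))
s = 324 (s = -6 - 1*(-330) = -6 + 330 = 324)
(-3148 + r(-40, -27))*(s - 2973) = (-3148 + (2/7)*(-27 - 1*(-27))/(-27))*(324 - 2973) = (-3148 + (2/7)*(-1/27)*(-27 + 27))*(-2649) = (-3148 + (2/7)*(-1/27)*0)*(-2649) = (-3148 + 0)*(-2649) = -3148*(-2649) = 8339052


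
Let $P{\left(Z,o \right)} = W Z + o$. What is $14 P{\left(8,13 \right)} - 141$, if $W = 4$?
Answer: $489$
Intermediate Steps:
$P{\left(Z,o \right)} = o + 4 Z$ ($P{\left(Z,o \right)} = 4 Z + o = o + 4 Z$)
$14 P{\left(8,13 \right)} - 141 = 14 \left(13 + 4 \cdot 8\right) - 141 = 14 \left(13 + 32\right) - 141 = 14 \cdot 45 - 141 = 630 - 141 = 489$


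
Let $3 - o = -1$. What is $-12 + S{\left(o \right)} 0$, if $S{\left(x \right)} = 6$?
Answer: $-12$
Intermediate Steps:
$o = 4$ ($o = 3 - -1 = 3 + 1 = 4$)
$-12 + S{\left(o \right)} 0 = -12 + 6 \cdot 0 = -12 + 0 = -12$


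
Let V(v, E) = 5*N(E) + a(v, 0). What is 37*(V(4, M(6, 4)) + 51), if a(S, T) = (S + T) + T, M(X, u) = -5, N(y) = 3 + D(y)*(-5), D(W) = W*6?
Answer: 30340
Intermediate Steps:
D(W) = 6*W
N(y) = 3 - 30*y (N(y) = 3 + (6*y)*(-5) = 3 - 30*y)
a(S, T) = S + 2*T
V(v, E) = 15 + v - 150*E (V(v, E) = 5*(3 - 30*E) + (v + 2*0) = (15 - 150*E) + (v + 0) = (15 - 150*E) + v = 15 + v - 150*E)
37*(V(4, M(6, 4)) + 51) = 37*((15 + 4 - 150*(-5)) + 51) = 37*((15 + 4 + 750) + 51) = 37*(769 + 51) = 37*820 = 30340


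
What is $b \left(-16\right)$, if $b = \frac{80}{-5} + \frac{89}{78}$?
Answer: $\frac{9272}{39} \approx 237.74$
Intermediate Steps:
$b = - \frac{1159}{78}$ ($b = 80 \left(- \frac{1}{5}\right) + 89 \cdot \frac{1}{78} = -16 + \frac{89}{78} = - \frac{1159}{78} \approx -14.859$)
$b \left(-16\right) = \left(- \frac{1159}{78}\right) \left(-16\right) = \frac{9272}{39}$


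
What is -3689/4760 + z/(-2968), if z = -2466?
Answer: 829/14840 ≈ 0.055863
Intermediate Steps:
-3689/4760 + z/(-2968) = -3689/4760 - 2466/(-2968) = -3689*1/4760 - 2466*(-1/2968) = -31/40 + 1233/1484 = 829/14840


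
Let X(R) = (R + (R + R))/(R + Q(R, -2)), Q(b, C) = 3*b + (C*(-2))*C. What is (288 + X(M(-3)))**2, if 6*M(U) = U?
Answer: 33212169/400 ≈ 83030.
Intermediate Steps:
M(U) = U/6
Q(b, C) = -2*C**2 + 3*b (Q(b, C) = 3*b + (-2*C)*C = 3*b - 2*C**2 = -2*C**2 + 3*b)
X(R) = 3*R/(-8 + 4*R) (X(R) = (R + (R + R))/(R + (-2*(-2)**2 + 3*R)) = (R + 2*R)/(R + (-2*4 + 3*R)) = (3*R)/(R + (-8 + 3*R)) = (3*R)/(-8 + 4*R) = 3*R/(-8 + 4*R))
(288 + X(M(-3)))**2 = (288 + 3*((1/6)*(-3))/(4*(-2 + (1/6)*(-3))))**2 = (288 + (3/4)*(-1/2)/(-2 - 1/2))**2 = (288 + (3/4)*(-1/2)/(-5/2))**2 = (288 + (3/4)*(-1/2)*(-2/5))**2 = (288 + 3/20)**2 = (5763/20)**2 = 33212169/400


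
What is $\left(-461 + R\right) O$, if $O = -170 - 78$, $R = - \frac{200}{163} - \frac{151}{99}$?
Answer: $\frac{1855925360}{16137} \approx 1.1501 \cdot 10^{5}$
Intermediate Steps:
$R = - \frac{44413}{16137}$ ($R = \left(-200\right) \frac{1}{163} - \frac{151}{99} = - \frac{200}{163} - \frac{151}{99} = - \frac{44413}{16137} \approx -2.7522$)
$O = -248$ ($O = -170 - 78 = -248$)
$\left(-461 + R\right) O = \left(-461 - \frac{44413}{16137}\right) \left(-248\right) = \left(- \frac{7483570}{16137}\right) \left(-248\right) = \frac{1855925360}{16137}$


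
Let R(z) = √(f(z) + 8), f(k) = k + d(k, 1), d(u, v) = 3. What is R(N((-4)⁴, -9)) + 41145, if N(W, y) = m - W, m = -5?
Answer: 41145 + 5*I*√10 ≈ 41145.0 + 15.811*I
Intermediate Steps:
N(W, y) = -5 - W
f(k) = 3 + k (f(k) = k + 3 = 3 + k)
R(z) = √(11 + z) (R(z) = √((3 + z) + 8) = √(11 + z))
R(N((-4)⁴, -9)) + 41145 = √(11 + (-5 - 1*(-4)⁴)) + 41145 = √(11 + (-5 - 1*256)) + 41145 = √(11 + (-5 - 256)) + 41145 = √(11 - 261) + 41145 = √(-250) + 41145 = 5*I*√10 + 41145 = 41145 + 5*I*√10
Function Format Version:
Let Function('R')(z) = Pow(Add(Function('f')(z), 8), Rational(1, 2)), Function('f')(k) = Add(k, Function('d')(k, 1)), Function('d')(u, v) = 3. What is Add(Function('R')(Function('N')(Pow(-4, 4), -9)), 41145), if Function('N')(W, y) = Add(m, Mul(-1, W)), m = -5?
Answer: Add(41145, Mul(5, I, Pow(10, Rational(1, 2)))) ≈ Add(41145., Mul(15.811, I))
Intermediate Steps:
Function('N')(W, y) = Add(-5, Mul(-1, W))
Function('f')(k) = Add(3, k) (Function('f')(k) = Add(k, 3) = Add(3, k))
Function('R')(z) = Pow(Add(11, z), Rational(1, 2)) (Function('R')(z) = Pow(Add(Add(3, z), 8), Rational(1, 2)) = Pow(Add(11, z), Rational(1, 2)))
Add(Function('R')(Function('N')(Pow(-4, 4), -9)), 41145) = Add(Pow(Add(11, Add(-5, Mul(-1, Pow(-4, 4)))), Rational(1, 2)), 41145) = Add(Pow(Add(11, Add(-5, Mul(-1, 256))), Rational(1, 2)), 41145) = Add(Pow(Add(11, Add(-5, -256)), Rational(1, 2)), 41145) = Add(Pow(Add(11, -261), Rational(1, 2)), 41145) = Add(Pow(-250, Rational(1, 2)), 41145) = Add(Mul(5, I, Pow(10, Rational(1, 2))), 41145) = Add(41145, Mul(5, I, Pow(10, Rational(1, 2))))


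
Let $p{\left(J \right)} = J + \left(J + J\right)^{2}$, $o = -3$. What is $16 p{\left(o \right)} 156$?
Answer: $82368$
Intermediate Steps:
$p{\left(J \right)} = J + 4 J^{2}$ ($p{\left(J \right)} = J + \left(2 J\right)^{2} = J + 4 J^{2}$)
$16 p{\left(o \right)} 156 = 16 \left(- 3 \left(1 + 4 \left(-3\right)\right)\right) 156 = 16 \left(- 3 \left(1 - 12\right)\right) 156 = 16 \left(\left(-3\right) \left(-11\right)\right) 156 = 16 \cdot 33 \cdot 156 = 528 \cdot 156 = 82368$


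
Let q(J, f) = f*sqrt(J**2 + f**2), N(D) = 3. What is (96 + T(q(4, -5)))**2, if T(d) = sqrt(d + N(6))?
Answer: (96 + sqrt(3 - 5*sqrt(41)))**2 ≈ 9187.0 + 1034.2*I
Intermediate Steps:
T(d) = sqrt(3 + d) (T(d) = sqrt(d + 3) = sqrt(3 + d))
(96 + T(q(4, -5)))**2 = (96 + sqrt(3 - 5*sqrt(4**2 + (-5)**2)))**2 = (96 + sqrt(3 - 5*sqrt(16 + 25)))**2 = (96 + sqrt(3 - 5*sqrt(41)))**2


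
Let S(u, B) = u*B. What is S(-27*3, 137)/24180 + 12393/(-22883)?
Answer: -184531797/184436980 ≈ -1.0005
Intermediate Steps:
S(u, B) = B*u
S(-27*3, 137)/24180 + 12393/(-22883) = (137*(-27*3))/24180 + 12393/(-22883) = (137*(-81))*(1/24180) + 12393*(-1/22883) = -11097*1/24180 - 12393/22883 = -3699/8060 - 12393/22883 = -184531797/184436980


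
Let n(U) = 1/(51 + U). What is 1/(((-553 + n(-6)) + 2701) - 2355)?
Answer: -45/9314 ≈ -0.0048314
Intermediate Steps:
1/(((-553 + n(-6)) + 2701) - 2355) = 1/(((-553 + 1/(51 - 6)) + 2701) - 2355) = 1/(((-553 + 1/45) + 2701) - 2355) = 1/((-24884/45 + 2701) - 2355) = 1/(96661/45 - 2355) = 1/(-9314/45) = -45/9314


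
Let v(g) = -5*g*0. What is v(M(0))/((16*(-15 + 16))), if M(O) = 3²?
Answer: 0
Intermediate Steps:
M(O) = 9
v(g) = 0
v(M(0))/((16*(-15 + 16))) = 0/((16*(-15 + 16))) = 0/((16*1)) = 0/16 = 0*(1/16) = 0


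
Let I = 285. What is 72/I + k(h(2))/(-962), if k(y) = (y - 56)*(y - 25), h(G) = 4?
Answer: -3102/3515 ≈ -0.88250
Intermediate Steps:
k(y) = (-56 + y)*(-25 + y)
72/I + k(h(2))/(-962) = 72/285 + (1400 + 4**2 - 81*4)/(-962) = 72*(1/285) + (1400 + 16 - 324)*(-1/962) = 24/95 + 1092*(-1/962) = 24/95 - 42/37 = -3102/3515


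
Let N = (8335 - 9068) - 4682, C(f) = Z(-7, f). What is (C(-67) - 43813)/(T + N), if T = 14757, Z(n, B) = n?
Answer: -21910/4671 ≈ -4.6906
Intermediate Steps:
C(f) = -7
N = -5415 (N = -733 - 4682 = -5415)
(C(-67) - 43813)/(T + N) = (-7 - 43813)/(14757 - 5415) = -43820/9342 = -43820*1/9342 = -21910/4671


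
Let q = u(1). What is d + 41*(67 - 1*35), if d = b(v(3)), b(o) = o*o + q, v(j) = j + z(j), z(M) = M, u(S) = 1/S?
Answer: 1349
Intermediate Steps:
u(S) = 1/S
q = 1 (q = 1/1 = 1)
v(j) = 2*j (v(j) = j + j = 2*j)
b(o) = 1 + o² (b(o) = o*o + 1 = o² + 1 = 1 + o²)
d = 37 (d = 1 + (2*3)² = 1 + 6² = 1 + 36 = 37)
d + 41*(67 - 1*35) = 37 + 41*(67 - 1*35) = 37 + 41*(67 - 35) = 37 + 41*32 = 37 + 1312 = 1349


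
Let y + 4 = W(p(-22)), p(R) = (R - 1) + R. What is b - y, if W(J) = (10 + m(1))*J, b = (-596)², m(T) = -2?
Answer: 355580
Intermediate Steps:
b = 355216
p(R) = -1 + 2*R (p(R) = (-1 + R) + R = -1 + 2*R)
W(J) = 8*J (W(J) = (10 - 2)*J = 8*J)
y = -364 (y = -4 + 8*(-1 + 2*(-22)) = -4 + 8*(-1 - 44) = -4 + 8*(-45) = -4 - 360 = -364)
b - y = 355216 - 1*(-364) = 355216 + 364 = 355580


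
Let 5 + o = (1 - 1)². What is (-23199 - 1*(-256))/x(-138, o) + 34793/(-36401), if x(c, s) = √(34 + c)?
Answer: -34793/36401 + 22943*I*√26/52 ≈ -0.95583 + 2249.7*I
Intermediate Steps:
o = -5 (o = -5 + (1 - 1)² = -5 + 0² = -5 + 0 = -5)
(-23199 - 1*(-256))/x(-138, o) + 34793/(-36401) = (-23199 - 1*(-256))/(√(34 - 138)) + 34793/(-36401) = (-23199 + 256)/(√(-104)) + 34793*(-1/36401) = -22943*(-I*√26/52) - 34793/36401 = -(-22943)*I*√26/52 - 34793/36401 = 22943*I*√26/52 - 34793/36401 = -34793/36401 + 22943*I*√26/52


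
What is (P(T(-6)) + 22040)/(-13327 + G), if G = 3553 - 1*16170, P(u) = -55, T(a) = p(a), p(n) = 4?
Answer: -21985/25944 ≈ -0.84740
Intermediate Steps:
T(a) = 4
G = -12617 (G = 3553 - 16170 = -12617)
(P(T(-6)) + 22040)/(-13327 + G) = (-55 + 22040)/(-13327 - 12617) = 21985/(-25944) = 21985*(-1/25944) = -21985/25944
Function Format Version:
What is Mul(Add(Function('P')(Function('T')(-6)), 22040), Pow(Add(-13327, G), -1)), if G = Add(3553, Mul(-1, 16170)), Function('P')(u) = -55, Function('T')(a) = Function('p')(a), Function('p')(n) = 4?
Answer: Rational(-21985, 25944) ≈ -0.84740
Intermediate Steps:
Function('T')(a) = 4
G = -12617 (G = Add(3553, -16170) = -12617)
Mul(Add(Function('P')(Function('T')(-6)), 22040), Pow(Add(-13327, G), -1)) = Mul(Add(-55, 22040), Pow(Add(-13327, -12617), -1)) = Mul(21985, Pow(-25944, -1)) = Mul(21985, Rational(-1, 25944)) = Rational(-21985, 25944)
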